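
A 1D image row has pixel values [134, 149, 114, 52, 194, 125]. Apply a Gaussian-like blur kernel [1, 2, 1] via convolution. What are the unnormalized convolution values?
Convolve image row [134, 149, 114, 52, 194, 125] with kernel [1, 2, 1]: y[0] = 134×1 = 134; y[1] = 134×2 + 149×1 = 417; y[2] = 134×1 + 149×2 + 114×1 = 546; y[3] = 149×1 + 114×2 + 52×1 = 429; y[4] = 114×1 + 52×2 + 194×1 = 412; y[5] = 52×1 + 194×2 + 125×1 = 565; y[6] = 194×1 + 125×2 = 444; y[7] = 125×1 = 125 → [134, 417, 546, 429, 412, 565, 444, 125]. Normalization factor = sum(kernel) = 4.

[134, 417, 546, 429, 412, 565, 444, 125]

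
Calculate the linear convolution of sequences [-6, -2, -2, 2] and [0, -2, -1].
y[0] = -6×0 = 0; y[1] = -6×-2 + -2×0 = 12; y[2] = -6×-1 + -2×-2 + -2×0 = 10; y[3] = -2×-1 + -2×-2 + 2×0 = 6; y[4] = -2×-1 + 2×-2 = -2; y[5] = 2×-1 = -2

[0, 12, 10, 6, -2, -2]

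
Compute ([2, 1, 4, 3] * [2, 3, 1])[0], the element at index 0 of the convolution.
Use y[k] = Σ_i a[i]·b[k-i] at k=0. y[0] = 2×2 = 4

4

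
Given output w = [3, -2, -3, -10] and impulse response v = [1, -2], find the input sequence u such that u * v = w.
Deconvolve w=[3, -2, -3, -10] by v=[1, -2]. Since v[0]=1, solve forward: u[0] = w[0] / 1 = 3; u[1] = (w[1] - 3×-2) / 1 = 4; u[2] = (w[2] - 4×-2) / 1 = 5. So u = [3, 4, 5]. Check by forward convolution: w[0] = 3×1 = 3; w[1] = 3×-2 + 4×1 = -2; w[2] = 4×-2 + 5×1 = -3; w[3] = 5×-2 = -10

[3, 4, 5]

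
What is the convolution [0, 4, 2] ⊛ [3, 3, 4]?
y[0] = 0×3 = 0; y[1] = 0×3 + 4×3 = 12; y[2] = 0×4 + 4×3 + 2×3 = 18; y[3] = 4×4 + 2×3 = 22; y[4] = 2×4 = 8

[0, 12, 18, 22, 8]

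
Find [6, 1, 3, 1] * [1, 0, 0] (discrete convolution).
y[0] = 6×1 = 6; y[1] = 6×0 + 1×1 = 1; y[2] = 6×0 + 1×0 + 3×1 = 3; y[3] = 1×0 + 3×0 + 1×1 = 1; y[4] = 3×0 + 1×0 = 0; y[5] = 1×0 = 0

[6, 1, 3, 1, 0, 0]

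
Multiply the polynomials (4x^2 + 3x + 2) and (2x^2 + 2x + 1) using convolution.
Ascending coefficients: a = [2, 3, 4], b = [1, 2, 2]. c[0] = 2×1 = 2; c[1] = 2×2 + 3×1 = 7; c[2] = 2×2 + 3×2 + 4×1 = 14; c[3] = 3×2 + 4×2 = 14; c[4] = 4×2 = 8. Result coefficients: [2, 7, 14, 14, 8] → 8x^4 + 14x^3 + 14x^2 + 7x + 2

8x^4 + 14x^3 + 14x^2 + 7x + 2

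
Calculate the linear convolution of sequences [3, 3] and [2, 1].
y[0] = 3×2 = 6; y[1] = 3×1 + 3×2 = 9; y[2] = 3×1 = 3

[6, 9, 3]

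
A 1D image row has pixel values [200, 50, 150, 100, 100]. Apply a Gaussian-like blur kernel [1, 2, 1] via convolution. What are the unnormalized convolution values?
Convolve image row [200, 50, 150, 100, 100] with kernel [1, 2, 1]: y[0] = 200×1 = 200; y[1] = 200×2 + 50×1 = 450; y[2] = 200×1 + 50×2 + 150×1 = 450; y[3] = 50×1 + 150×2 + 100×1 = 450; y[4] = 150×1 + 100×2 + 100×1 = 450; y[5] = 100×1 + 100×2 = 300; y[6] = 100×1 = 100 → [200, 450, 450, 450, 450, 300, 100]. Normalization factor = sum(kernel) = 4.

[200, 450, 450, 450, 450, 300, 100]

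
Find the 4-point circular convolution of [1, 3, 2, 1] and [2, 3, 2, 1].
Use y[k] = Σ_j u[j]·v[(k-j) mod 4]. y[0] = 1×2 + 3×1 + 2×2 + 1×3 = 12; y[1] = 1×3 + 3×2 + 2×1 + 1×2 = 13; y[2] = 1×2 + 3×3 + 2×2 + 1×1 = 16; y[3] = 1×1 + 3×2 + 2×3 + 1×2 = 15. Result: [12, 13, 16, 15]

[12, 13, 16, 15]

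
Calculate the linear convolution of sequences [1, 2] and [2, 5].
y[0] = 1×2 = 2; y[1] = 1×5 + 2×2 = 9; y[2] = 2×5 = 10

[2, 9, 10]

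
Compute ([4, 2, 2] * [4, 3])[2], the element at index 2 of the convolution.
Use y[k] = Σ_i a[i]·b[k-i] at k=2. y[2] = 2×3 + 2×4 = 14

14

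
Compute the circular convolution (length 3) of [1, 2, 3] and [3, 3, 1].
Use y[k] = Σ_j s[j]·t[(k-j) mod 3]. y[0] = 1×3 + 2×1 + 3×3 = 14; y[1] = 1×3 + 2×3 + 3×1 = 12; y[2] = 1×1 + 2×3 + 3×3 = 16. Result: [14, 12, 16]

[14, 12, 16]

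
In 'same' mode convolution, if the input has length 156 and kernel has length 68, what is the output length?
'Same' mode returns an output with the same length as the input: 156

156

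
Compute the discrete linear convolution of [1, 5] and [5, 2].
y[0] = 1×5 = 5; y[1] = 1×2 + 5×5 = 27; y[2] = 5×2 = 10

[5, 27, 10]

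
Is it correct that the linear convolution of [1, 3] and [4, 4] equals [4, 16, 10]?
Recompute linear convolution of [1, 3] and [4, 4]: y[0] = 1×4 = 4; y[1] = 1×4 + 3×4 = 16; y[2] = 3×4 = 12 → [4, 16, 12]. Compare to given [4, 16, 10]: they differ at index 2: given 10, correct 12, so answer: No

No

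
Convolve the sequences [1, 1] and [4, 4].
y[0] = 1×4 = 4; y[1] = 1×4 + 1×4 = 8; y[2] = 1×4 = 4

[4, 8, 4]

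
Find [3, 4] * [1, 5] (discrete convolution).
y[0] = 3×1 = 3; y[1] = 3×5 + 4×1 = 19; y[2] = 4×5 = 20

[3, 19, 20]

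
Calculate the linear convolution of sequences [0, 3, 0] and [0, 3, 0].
y[0] = 0×0 = 0; y[1] = 0×3 + 3×0 = 0; y[2] = 0×0 + 3×3 + 0×0 = 9; y[3] = 3×0 + 0×3 = 0; y[4] = 0×0 = 0

[0, 0, 9, 0, 0]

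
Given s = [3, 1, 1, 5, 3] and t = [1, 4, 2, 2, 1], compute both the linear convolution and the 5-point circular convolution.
Linear: y_lin[0] = 3×1 = 3; y_lin[1] = 3×4 + 1×1 = 13; y_lin[2] = 3×2 + 1×4 + 1×1 = 11; y_lin[3] = 3×2 + 1×2 + 1×4 + 5×1 = 17; y_lin[4] = 3×1 + 1×2 + 1×2 + 5×4 + 3×1 = 30; y_lin[5] = 1×1 + 1×2 + 5×2 + 3×4 = 25; y_lin[6] = 1×1 + 5×2 + 3×2 = 17; y_lin[7] = 5×1 + 3×2 = 11; y_lin[8] = 3×1 = 3 → [3, 13, 11, 17, 30, 25, 17, 11, 3]. Circular (length 5): y[0] = 3×1 + 1×1 + 1×2 + 5×2 + 3×4 = 28; y[1] = 3×4 + 1×1 + 1×1 + 5×2 + 3×2 = 30; y[2] = 3×2 + 1×4 + 1×1 + 5×1 + 3×2 = 22; y[3] = 3×2 + 1×2 + 1×4 + 5×1 + 3×1 = 20; y[4] = 3×1 + 1×2 + 1×2 + 5×4 + 3×1 = 30 → [28, 30, 22, 20, 30]

Linear: [3, 13, 11, 17, 30, 25, 17, 11, 3], Circular: [28, 30, 22, 20, 30]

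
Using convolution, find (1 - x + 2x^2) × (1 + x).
Ascending coefficients: a = [1, -1, 2], b = [1, 1]. c[0] = 1×1 = 1; c[1] = 1×1 + -1×1 = 0; c[2] = -1×1 + 2×1 = 1; c[3] = 2×1 = 2. Result coefficients: [1, 0, 1, 2] → 1 + x^2 + 2x^3

1 + x^2 + 2x^3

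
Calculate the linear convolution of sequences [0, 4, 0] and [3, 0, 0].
y[0] = 0×3 = 0; y[1] = 0×0 + 4×3 = 12; y[2] = 0×0 + 4×0 + 0×3 = 0; y[3] = 4×0 + 0×0 = 0; y[4] = 0×0 = 0

[0, 12, 0, 0, 0]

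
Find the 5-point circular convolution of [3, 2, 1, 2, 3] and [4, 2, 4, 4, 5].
Use y[k] = Σ_j s[j]·t[(k-j) mod 5]. y[0] = 3×4 + 2×5 + 1×4 + 2×4 + 3×2 = 40; y[1] = 3×2 + 2×4 + 1×5 + 2×4 + 3×4 = 39; y[2] = 3×4 + 2×2 + 1×4 + 2×5 + 3×4 = 42; y[3] = 3×4 + 2×4 + 1×2 + 2×4 + 3×5 = 45; y[4] = 3×5 + 2×4 + 1×4 + 2×2 + 3×4 = 43. Result: [40, 39, 42, 45, 43]

[40, 39, 42, 45, 43]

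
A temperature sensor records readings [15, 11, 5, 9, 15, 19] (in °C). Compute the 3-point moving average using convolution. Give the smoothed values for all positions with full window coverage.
3-point moving average kernel = [1, 1, 1]. Apply in 'valid' mode (full window coverage): avg[0] = (15 + 11 + 5) / 3 = 10.33; avg[1] = (11 + 5 + 9) / 3 = 8.33; avg[2] = (5 + 9 + 15) / 3 = 9.67; avg[3] = (9 + 15 + 19) / 3 = 14.33. Smoothed values: [10.33, 8.33, 9.67, 14.33]

[10.33, 8.33, 9.67, 14.33]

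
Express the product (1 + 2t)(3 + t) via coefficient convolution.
Ascending coefficients: a = [1, 2], b = [3, 1]. c[0] = 1×3 = 3; c[1] = 1×1 + 2×3 = 7; c[2] = 2×1 = 2. Result coefficients: [3, 7, 2] → 3 + 7t + 2t^2

3 + 7t + 2t^2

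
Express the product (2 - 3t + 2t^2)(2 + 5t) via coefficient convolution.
Ascending coefficients: a = [2, -3, 2], b = [2, 5]. c[0] = 2×2 = 4; c[1] = 2×5 + -3×2 = 4; c[2] = -3×5 + 2×2 = -11; c[3] = 2×5 = 10. Result coefficients: [4, 4, -11, 10] → 4 + 4t - 11t^2 + 10t^3

4 + 4t - 11t^2 + 10t^3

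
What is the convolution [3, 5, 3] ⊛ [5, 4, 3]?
y[0] = 3×5 = 15; y[1] = 3×4 + 5×5 = 37; y[2] = 3×3 + 5×4 + 3×5 = 44; y[3] = 5×3 + 3×4 = 27; y[4] = 3×3 = 9

[15, 37, 44, 27, 9]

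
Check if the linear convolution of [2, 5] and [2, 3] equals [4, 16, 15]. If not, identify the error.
Recompute linear convolution of [2, 5] and [2, 3]: y[0] = 2×2 = 4; y[1] = 2×3 + 5×2 = 16; y[2] = 5×3 = 15 → [4, 16, 15]. Given [4, 16, 15] matches, so answer: Yes

Yes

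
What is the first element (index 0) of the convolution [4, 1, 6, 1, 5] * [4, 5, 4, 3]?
Use y[k] = Σ_i a[i]·b[k-i] at k=0. y[0] = 4×4 = 16

16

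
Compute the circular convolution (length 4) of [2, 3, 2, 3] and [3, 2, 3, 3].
Use y[k] = Σ_j f[j]·g[(k-j) mod 4]. y[0] = 2×3 + 3×3 + 2×3 + 3×2 = 27; y[1] = 2×2 + 3×3 + 2×3 + 3×3 = 28; y[2] = 2×3 + 3×2 + 2×3 + 3×3 = 27; y[3] = 2×3 + 3×3 + 2×2 + 3×3 = 28. Result: [27, 28, 27, 28]

[27, 28, 27, 28]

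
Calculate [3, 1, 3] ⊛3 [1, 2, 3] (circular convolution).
Use y[k] = Σ_j u[j]·v[(k-j) mod 3]. y[0] = 3×1 + 1×3 + 3×2 = 12; y[1] = 3×2 + 1×1 + 3×3 = 16; y[2] = 3×3 + 1×2 + 3×1 = 14. Result: [12, 16, 14]

[12, 16, 14]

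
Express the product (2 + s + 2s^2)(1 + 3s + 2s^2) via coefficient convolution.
Ascending coefficients: a = [2, 1, 2], b = [1, 3, 2]. c[0] = 2×1 = 2; c[1] = 2×3 + 1×1 = 7; c[2] = 2×2 + 1×3 + 2×1 = 9; c[3] = 1×2 + 2×3 = 8; c[4] = 2×2 = 4. Result coefficients: [2, 7, 9, 8, 4] → 2 + 7s + 9s^2 + 8s^3 + 4s^4

2 + 7s + 9s^2 + 8s^3 + 4s^4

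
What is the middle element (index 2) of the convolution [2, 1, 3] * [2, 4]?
Use y[k] = Σ_i a[i]·b[k-i] at k=2. y[2] = 1×4 + 3×2 = 10

10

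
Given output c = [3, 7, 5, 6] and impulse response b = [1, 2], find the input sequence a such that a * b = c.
Deconvolve c=[3, 7, 5, 6] by b=[1, 2]. Since b[0]=1, solve forward: a[0] = c[0] / 1 = 3; a[1] = (c[1] - 3×2) / 1 = 1; a[2] = (c[2] - 1×2) / 1 = 3. So a = [3, 1, 3]. Check by forward convolution: c[0] = 3×1 = 3; c[1] = 3×2 + 1×1 = 7; c[2] = 1×2 + 3×1 = 5; c[3] = 3×2 = 6

[3, 1, 3]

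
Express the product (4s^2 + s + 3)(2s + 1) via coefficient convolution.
Ascending coefficients: a = [3, 1, 4], b = [1, 2]. c[0] = 3×1 = 3; c[1] = 3×2 + 1×1 = 7; c[2] = 1×2 + 4×1 = 6; c[3] = 4×2 = 8. Result coefficients: [3, 7, 6, 8] → 8s^3 + 6s^2 + 7s + 3

8s^3 + 6s^2 + 7s + 3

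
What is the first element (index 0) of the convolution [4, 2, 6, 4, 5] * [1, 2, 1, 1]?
Use y[k] = Σ_i a[i]·b[k-i] at k=0. y[0] = 4×1 = 4

4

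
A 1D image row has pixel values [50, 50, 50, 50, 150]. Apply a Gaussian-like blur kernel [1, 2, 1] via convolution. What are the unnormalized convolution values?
Convolve image row [50, 50, 50, 50, 150] with kernel [1, 2, 1]: y[0] = 50×1 = 50; y[1] = 50×2 + 50×1 = 150; y[2] = 50×1 + 50×2 + 50×1 = 200; y[3] = 50×1 + 50×2 + 50×1 = 200; y[4] = 50×1 + 50×2 + 150×1 = 300; y[5] = 50×1 + 150×2 = 350; y[6] = 150×1 = 150 → [50, 150, 200, 200, 300, 350, 150]. Normalization factor = sum(kernel) = 4.

[50, 150, 200, 200, 300, 350, 150]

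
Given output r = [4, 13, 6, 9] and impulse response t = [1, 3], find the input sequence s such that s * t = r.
Deconvolve r=[4, 13, 6, 9] by t=[1, 3]. Since t[0]=1, solve forward: s[0] = r[0] / 1 = 4; s[1] = (r[1] - 4×3) / 1 = 1; s[2] = (r[2] - 1×3) / 1 = 3. So s = [4, 1, 3]. Check by forward convolution: r[0] = 4×1 = 4; r[1] = 4×3 + 1×1 = 13; r[2] = 1×3 + 3×1 = 6; r[3] = 3×3 = 9

[4, 1, 3]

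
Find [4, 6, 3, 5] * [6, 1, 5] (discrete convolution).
y[0] = 4×6 = 24; y[1] = 4×1 + 6×6 = 40; y[2] = 4×5 + 6×1 + 3×6 = 44; y[3] = 6×5 + 3×1 + 5×6 = 63; y[4] = 3×5 + 5×1 = 20; y[5] = 5×5 = 25

[24, 40, 44, 63, 20, 25]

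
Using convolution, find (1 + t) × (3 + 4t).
Ascending coefficients: a = [1, 1], b = [3, 4]. c[0] = 1×3 = 3; c[1] = 1×4 + 1×3 = 7; c[2] = 1×4 = 4. Result coefficients: [3, 7, 4] → 3 + 7t + 4t^2

3 + 7t + 4t^2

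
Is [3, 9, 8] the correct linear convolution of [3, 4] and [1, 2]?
Recompute linear convolution of [3, 4] and [1, 2]: y[0] = 3×1 = 3; y[1] = 3×2 + 4×1 = 10; y[2] = 4×2 = 8 → [3, 10, 8]. Compare to given [3, 9, 8]: they differ at index 1: given 9, correct 10, so answer: No

No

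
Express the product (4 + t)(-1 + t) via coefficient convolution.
Ascending coefficients: a = [4, 1], b = [-1, 1]. c[0] = 4×-1 = -4; c[1] = 4×1 + 1×-1 = 3; c[2] = 1×1 = 1. Result coefficients: [-4, 3, 1] → -4 + 3t + t^2

-4 + 3t + t^2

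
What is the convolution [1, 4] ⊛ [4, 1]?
y[0] = 1×4 = 4; y[1] = 1×1 + 4×4 = 17; y[2] = 4×1 = 4

[4, 17, 4]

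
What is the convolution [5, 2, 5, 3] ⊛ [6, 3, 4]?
y[0] = 5×6 = 30; y[1] = 5×3 + 2×6 = 27; y[2] = 5×4 + 2×3 + 5×6 = 56; y[3] = 2×4 + 5×3 + 3×6 = 41; y[4] = 5×4 + 3×3 = 29; y[5] = 3×4 = 12

[30, 27, 56, 41, 29, 12]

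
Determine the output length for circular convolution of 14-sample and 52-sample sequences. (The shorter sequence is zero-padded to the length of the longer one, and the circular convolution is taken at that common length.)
Circular convolution (zero-padding the shorter input) has length max(m, n) = max(14, 52) = 52

52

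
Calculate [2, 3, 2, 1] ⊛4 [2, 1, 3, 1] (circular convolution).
Use y[k] = Σ_j x[j]·h[(k-j) mod 4]. y[0] = 2×2 + 3×1 + 2×3 + 1×1 = 14; y[1] = 2×1 + 3×2 + 2×1 + 1×3 = 13; y[2] = 2×3 + 3×1 + 2×2 + 1×1 = 14; y[3] = 2×1 + 3×3 + 2×1 + 1×2 = 15. Result: [14, 13, 14, 15]

[14, 13, 14, 15]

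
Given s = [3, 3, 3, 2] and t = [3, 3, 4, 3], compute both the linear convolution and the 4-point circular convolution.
Linear: y_lin[0] = 3×3 = 9; y_lin[1] = 3×3 + 3×3 = 18; y_lin[2] = 3×4 + 3×3 + 3×3 = 30; y_lin[3] = 3×3 + 3×4 + 3×3 + 2×3 = 36; y_lin[4] = 3×3 + 3×4 + 2×3 = 27; y_lin[5] = 3×3 + 2×4 = 17; y_lin[6] = 2×3 = 6 → [9, 18, 30, 36, 27, 17, 6]. Circular (length 4): y[0] = 3×3 + 3×3 + 3×4 + 2×3 = 36; y[1] = 3×3 + 3×3 + 3×3 + 2×4 = 35; y[2] = 3×4 + 3×3 + 3×3 + 2×3 = 36; y[3] = 3×3 + 3×4 + 3×3 + 2×3 = 36 → [36, 35, 36, 36]

Linear: [9, 18, 30, 36, 27, 17, 6], Circular: [36, 35, 36, 36]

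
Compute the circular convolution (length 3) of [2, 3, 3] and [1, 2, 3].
Use y[k] = Σ_j a[j]·b[(k-j) mod 3]. y[0] = 2×1 + 3×3 + 3×2 = 17; y[1] = 2×2 + 3×1 + 3×3 = 16; y[2] = 2×3 + 3×2 + 3×1 = 15. Result: [17, 16, 15]

[17, 16, 15]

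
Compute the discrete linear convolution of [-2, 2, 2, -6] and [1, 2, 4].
y[0] = -2×1 = -2; y[1] = -2×2 + 2×1 = -2; y[2] = -2×4 + 2×2 + 2×1 = -2; y[3] = 2×4 + 2×2 + -6×1 = 6; y[4] = 2×4 + -6×2 = -4; y[5] = -6×4 = -24

[-2, -2, -2, 6, -4, -24]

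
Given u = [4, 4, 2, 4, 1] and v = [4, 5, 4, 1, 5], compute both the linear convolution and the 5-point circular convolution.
Linear: y_lin[0] = 4×4 = 16; y_lin[1] = 4×5 + 4×4 = 36; y_lin[2] = 4×4 + 4×5 + 2×4 = 44; y_lin[3] = 4×1 + 4×4 + 2×5 + 4×4 = 46; y_lin[4] = 4×5 + 4×1 + 2×4 + 4×5 + 1×4 = 56; y_lin[5] = 4×5 + 2×1 + 4×4 + 1×5 = 43; y_lin[6] = 2×5 + 4×1 + 1×4 = 18; y_lin[7] = 4×5 + 1×1 = 21; y_lin[8] = 1×5 = 5 → [16, 36, 44, 46, 56, 43, 18, 21, 5]. Circular (length 5): y[0] = 4×4 + 4×5 + 2×1 + 4×4 + 1×5 = 59; y[1] = 4×5 + 4×4 + 2×5 + 4×1 + 1×4 = 54; y[2] = 4×4 + 4×5 + 2×4 + 4×5 + 1×1 = 65; y[3] = 4×1 + 4×4 + 2×5 + 4×4 + 1×5 = 51; y[4] = 4×5 + 4×1 + 2×4 + 4×5 + 1×4 = 56 → [59, 54, 65, 51, 56]

Linear: [16, 36, 44, 46, 56, 43, 18, 21, 5], Circular: [59, 54, 65, 51, 56]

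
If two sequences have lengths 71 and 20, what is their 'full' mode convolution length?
Linear/full convolution length: m + n - 1 = 71 + 20 - 1 = 90

90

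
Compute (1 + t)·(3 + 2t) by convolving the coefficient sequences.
Ascending coefficients: a = [1, 1], b = [3, 2]. c[0] = 1×3 = 3; c[1] = 1×2 + 1×3 = 5; c[2] = 1×2 = 2. Result coefficients: [3, 5, 2] → 3 + 5t + 2t^2

3 + 5t + 2t^2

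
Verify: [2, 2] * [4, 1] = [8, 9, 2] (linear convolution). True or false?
Recompute linear convolution of [2, 2] and [4, 1]: y[0] = 2×4 = 8; y[1] = 2×1 + 2×4 = 10; y[2] = 2×1 = 2 → [8, 10, 2]. Compare to given [8, 9, 2]: they differ at index 1: given 9, correct 10, so answer: No

No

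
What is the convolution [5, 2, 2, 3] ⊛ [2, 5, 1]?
y[0] = 5×2 = 10; y[1] = 5×5 + 2×2 = 29; y[2] = 5×1 + 2×5 + 2×2 = 19; y[3] = 2×1 + 2×5 + 3×2 = 18; y[4] = 2×1 + 3×5 = 17; y[5] = 3×1 = 3

[10, 29, 19, 18, 17, 3]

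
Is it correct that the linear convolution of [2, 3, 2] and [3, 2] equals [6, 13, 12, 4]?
Recompute linear convolution of [2, 3, 2] and [3, 2]: y[0] = 2×3 = 6; y[1] = 2×2 + 3×3 = 13; y[2] = 3×2 + 2×3 = 12; y[3] = 2×2 = 4 → [6, 13, 12, 4]. Given [6, 13, 12, 4] matches, so answer: Yes

Yes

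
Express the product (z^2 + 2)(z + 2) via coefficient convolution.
Ascending coefficients: a = [2, 0, 1], b = [2, 1]. c[0] = 2×2 = 4; c[1] = 2×1 + 0×2 = 2; c[2] = 0×1 + 1×2 = 2; c[3] = 1×1 = 1. Result coefficients: [4, 2, 2, 1] → z^3 + 2z^2 + 2z + 4

z^3 + 2z^2 + 2z + 4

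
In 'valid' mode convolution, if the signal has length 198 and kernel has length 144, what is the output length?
'Valid' mode counts only positions where the kernel fully overlaps the signal: m - n + 1 = 198 - 144 + 1 = 55

55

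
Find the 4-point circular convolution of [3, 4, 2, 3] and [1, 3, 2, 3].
Use y[k] = Σ_j s[j]·t[(k-j) mod 4]. y[0] = 3×1 + 4×3 + 2×2 + 3×3 = 28; y[1] = 3×3 + 4×1 + 2×3 + 3×2 = 25; y[2] = 3×2 + 4×3 + 2×1 + 3×3 = 29; y[3] = 3×3 + 4×2 + 2×3 + 3×1 = 26. Result: [28, 25, 29, 26]

[28, 25, 29, 26]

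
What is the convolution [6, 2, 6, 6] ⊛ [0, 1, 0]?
y[0] = 6×0 = 0; y[1] = 6×1 + 2×0 = 6; y[2] = 6×0 + 2×1 + 6×0 = 2; y[3] = 2×0 + 6×1 + 6×0 = 6; y[4] = 6×0 + 6×1 = 6; y[5] = 6×0 = 0

[0, 6, 2, 6, 6, 0]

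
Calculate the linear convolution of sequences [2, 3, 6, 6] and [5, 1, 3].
y[0] = 2×5 = 10; y[1] = 2×1 + 3×5 = 17; y[2] = 2×3 + 3×1 + 6×5 = 39; y[3] = 3×3 + 6×1 + 6×5 = 45; y[4] = 6×3 + 6×1 = 24; y[5] = 6×3 = 18

[10, 17, 39, 45, 24, 18]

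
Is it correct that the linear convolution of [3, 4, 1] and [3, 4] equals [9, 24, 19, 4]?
Recompute linear convolution of [3, 4, 1] and [3, 4]: y[0] = 3×3 = 9; y[1] = 3×4 + 4×3 = 24; y[2] = 4×4 + 1×3 = 19; y[3] = 1×4 = 4 → [9, 24, 19, 4]. Given [9, 24, 19, 4] matches, so answer: Yes

Yes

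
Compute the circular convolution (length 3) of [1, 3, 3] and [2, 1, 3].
Use y[k] = Σ_j x[j]·h[(k-j) mod 3]. y[0] = 1×2 + 3×3 + 3×1 = 14; y[1] = 1×1 + 3×2 + 3×3 = 16; y[2] = 1×3 + 3×1 + 3×2 = 12. Result: [14, 16, 12]

[14, 16, 12]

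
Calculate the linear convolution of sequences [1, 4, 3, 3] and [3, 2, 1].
y[0] = 1×3 = 3; y[1] = 1×2 + 4×3 = 14; y[2] = 1×1 + 4×2 + 3×3 = 18; y[3] = 4×1 + 3×2 + 3×3 = 19; y[4] = 3×1 + 3×2 = 9; y[5] = 3×1 = 3

[3, 14, 18, 19, 9, 3]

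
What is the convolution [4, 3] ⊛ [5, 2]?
y[0] = 4×5 = 20; y[1] = 4×2 + 3×5 = 23; y[2] = 3×2 = 6

[20, 23, 6]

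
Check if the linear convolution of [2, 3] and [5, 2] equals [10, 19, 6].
Recompute linear convolution of [2, 3] and [5, 2]: y[0] = 2×5 = 10; y[1] = 2×2 + 3×5 = 19; y[2] = 3×2 = 6 → [10, 19, 6]. Given [10, 19, 6] matches, so answer: Yes

Yes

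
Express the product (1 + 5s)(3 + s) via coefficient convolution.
Ascending coefficients: a = [1, 5], b = [3, 1]. c[0] = 1×3 = 3; c[1] = 1×1 + 5×3 = 16; c[2] = 5×1 = 5. Result coefficients: [3, 16, 5] → 3 + 16s + 5s^2

3 + 16s + 5s^2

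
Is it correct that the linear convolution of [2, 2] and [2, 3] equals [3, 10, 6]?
Recompute linear convolution of [2, 2] and [2, 3]: y[0] = 2×2 = 4; y[1] = 2×3 + 2×2 = 10; y[2] = 2×3 = 6 → [4, 10, 6]. Compare to given [3, 10, 6]: they differ at index 0: given 3, correct 4, so answer: No

No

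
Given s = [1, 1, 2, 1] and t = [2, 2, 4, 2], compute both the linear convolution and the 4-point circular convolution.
Linear: y_lin[0] = 1×2 = 2; y_lin[1] = 1×2 + 1×2 = 4; y_lin[2] = 1×4 + 1×2 + 2×2 = 10; y_lin[3] = 1×2 + 1×4 + 2×2 + 1×2 = 12; y_lin[4] = 1×2 + 2×4 + 1×2 = 12; y_lin[5] = 2×2 + 1×4 = 8; y_lin[6] = 1×2 = 2 → [2, 4, 10, 12, 12, 8, 2]. Circular (length 4): y[0] = 1×2 + 1×2 + 2×4 + 1×2 = 14; y[1] = 1×2 + 1×2 + 2×2 + 1×4 = 12; y[2] = 1×4 + 1×2 + 2×2 + 1×2 = 12; y[3] = 1×2 + 1×4 + 2×2 + 1×2 = 12 → [14, 12, 12, 12]

Linear: [2, 4, 10, 12, 12, 8, 2], Circular: [14, 12, 12, 12]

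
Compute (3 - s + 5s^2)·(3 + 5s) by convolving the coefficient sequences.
Ascending coefficients: a = [3, -1, 5], b = [3, 5]. c[0] = 3×3 = 9; c[1] = 3×5 + -1×3 = 12; c[2] = -1×5 + 5×3 = 10; c[3] = 5×5 = 25. Result coefficients: [9, 12, 10, 25] → 9 + 12s + 10s^2 + 25s^3

9 + 12s + 10s^2 + 25s^3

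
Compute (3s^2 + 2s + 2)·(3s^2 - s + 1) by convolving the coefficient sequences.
Ascending coefficients: a = [2, 2, 3], b = [1, -1, 3]. c[0] = 2×1 = 2; c[1] = 2×-1 + 2×1 = 0; c[2] = 2×3 + 2×-1 + 3×1 = 7; c[3] = 2×3 + 3×-1 = 3; c[4] = 3×3 = 9. Result coefficients: [2, 0, 7, 3, 9] → 9s^4 + 3s^3 + 7s^2 + 2

9s^4 + 3s^3 + 7s^2 + 2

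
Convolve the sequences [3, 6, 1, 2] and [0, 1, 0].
y[0] = 3×0 = 0; y[1] = 3×1 + 6×0 = 3; y[2] = 3×0 + 6×1 + 1×0 = 6; y[3] = 6×0 + 1×1 + 2×0 = 1; y[4] = 1×0 + 2×1 = 2; y[5] = 2×0 = 0

[0, 3, 6, 1, 2, 0]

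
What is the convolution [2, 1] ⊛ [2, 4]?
y[0] = 2×2 = 4; y[1] = 2×4 + 1×2 = 10; y[2] = 1×4 = 4

[4, 10, 4]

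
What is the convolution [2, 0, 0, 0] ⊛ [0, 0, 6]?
y[0] = 2×0 = 0; y[1] = 2×0 + 0×0 = 0; y[2] = 2×6 + 0×0 + 0×0 = 12; y[3] = 0×6 + 0×0 + 0×0 = 0; y[4] = 0×6 + 0×0 = 0; y[5] = 0×6 = 0

[0, 0, 12, 0, 0, 0]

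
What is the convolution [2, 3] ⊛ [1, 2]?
y[0] = 2×1 = 2; y[1] = 2×2 + 3×1 = 7; y[2] = 3×2 = 6

[2, 7, 6]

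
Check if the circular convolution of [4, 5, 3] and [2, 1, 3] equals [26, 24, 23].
Recompute circular convolution of [4, 5, 3] and [2, 1, 3]: y[0] = 4×2 + 5×3 + 3×1 = 26; y[1] = 4×1 + 5×2 + 3×3 = 23; y[2] = 4×3 + 5×1 + 3×2 = 23 → [26, 23, 23]. Compare to given [26, 24, 23]: they differ at index 1: given 24, correct 23, so answer: No

No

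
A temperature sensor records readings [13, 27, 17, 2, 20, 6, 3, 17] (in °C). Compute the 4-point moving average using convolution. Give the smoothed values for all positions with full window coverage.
4-point moving average kernel = [1, 1, 1, 1]. Apply in 'valid' mode (full window coverage): avg[0] = (13 + 27 + 17 + 2) / 4 = 14.75; avg[1] = (27 + 17 + 2 + 20) / 4 = 16.5; avg[2] = (17 + 2 + 20 + 6) / 4 = 11.25; avg[3] = (2 + 20 + 6 + 3) / 4 = 7.75; avg[4] = (20 + 6 + 3 + 17) / 4 = 11.5. Smoothed values: [14.75, 16.5, 11.25, 7.75, 11.5]

[14.75, 16.5, 11.25, 7.75, 11.5]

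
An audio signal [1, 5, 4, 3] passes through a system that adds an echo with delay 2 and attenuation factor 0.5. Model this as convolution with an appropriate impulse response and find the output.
Direct-path + delayed-attenuated-path model → impulse response h = [1, 0, 0.5] (1 at lag 0, 0.5 at lag 2). Output y[n] = x[n] + 0.5·x[n - 2] (with x[n] = 0 outside 0..3): y[0] = 1 + 0.5×0 = 1; y[1] = 5 + 0.5×0 = 5; y[2] = 4 + 0.5×1 = 4.5; y[3] = 3 + 0.5×5 = 5.5; y[4] = 0 + 0.5×4 = 2.0; y[5] = 0 + 0.5×3 = 1.5. So y = [1, 5, 4.5, 5.5, 2.0, 1.5]

[1, 5, 4.5, 5.5, 2.0, 1.5]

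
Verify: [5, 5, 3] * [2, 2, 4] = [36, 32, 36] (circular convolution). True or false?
Recompute circular convolution of [5, 5, 3] and [2, 2, 4]: y[0] = 5×2 + 5×4 + 3×2 = 36; y[1] = 5×2 + 5×2 + 3×4 = 32; y[2] = 5×4 + 5×2 + 3×2 = 36 → [36, 32, 36]. Given [36, 32, 36] matches, so answer: Yes

Yes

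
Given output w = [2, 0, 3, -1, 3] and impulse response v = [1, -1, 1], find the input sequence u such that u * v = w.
Deconvolve w=[2, 0, 3, -1, 3] by v=[1, -1, 1]. Since v[0]=1, solve forward: u[0] = w[0] / 1 = 2; u[1] = (w[1] - 2×-1) / 1 = 2; u[2] = (w[2] - 2×-1 - 2×1) / 1 = 3. So u = [2, 2, 3]. Check by forward convolution: w[0] = 2×1 = 2; w[1] = 2×-1 + 2×1 = 0; w[2] = 2×1 + 2×-1 + 3×1 = 3; w[3] = 2×1 + 3×-1 = -1; w[4] = 3×1 = 3

[2, 2, 3]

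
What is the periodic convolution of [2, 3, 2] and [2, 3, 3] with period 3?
Use y[k] = Σ_j u[j]·v[(k-j) mod 3]. y[0] = 2×2 + 3×3 + 2×3 = 19; y[1] = 2×3 + 3×2 + 2×3 = 18; y[2] = 2×3 + 3×3 + 2×2 = 19. Result: [19, 18, 19]

[19, 18, 19]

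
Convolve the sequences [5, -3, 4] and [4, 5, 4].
y[0] = 5×4 = 20; y[1] = 5×5 + -3×4 = 13; y[2] = 5×4 + -3×5 + 4×4 = 21; y[3] = -3×4 + 4×5 = 8; y[4] = 4×4 = 16

[20, 13, 21, 8, 16]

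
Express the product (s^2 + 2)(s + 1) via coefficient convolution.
Ascending coefficients: a = [2, 0, 1], b = [1, 1]. c[0] = 2×1 = 2; c[1] = 2×1 + 0×1 = 2; c[2] = 0×1 + 1×1 = 1; c[3] = 1×1 = 1. Result coefficients: [2, 2, 1, 1] → s^3 + s^2 + 2s + 2

s^3 + s^2 + 2s + 2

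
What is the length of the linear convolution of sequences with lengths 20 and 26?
Linear/full convolution length: m + n - 1 = 20 + 26 - 1 = 45

45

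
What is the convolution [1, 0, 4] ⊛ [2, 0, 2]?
y[0] = 1×2 = 2; y[1] = 1×0 + 0×2 = 0; y[2] = 1×2 + 0×0 + 4×2 = 10; y[3] = 0×2 + 4×0 = 0; y[4] = 4×2 = 8

[2, 0, 10, 0, 8]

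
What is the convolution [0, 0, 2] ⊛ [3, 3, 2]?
y[0] = 0×3 = 0; y[1] = 0×3 + 0×3 = 0; y[2] = 0×2 + 0×3 + 2×3 = 6; y[3] = 0×2 + 2×3 = 6; y[4] = 2×2 = 4

[0, 0, 6, 6, 4]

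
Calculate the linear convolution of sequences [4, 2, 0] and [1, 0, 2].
y[0] = 4×1 = 4; y[1] = 4×0 + 2×1 = 2; y[2] = 4×2 + 2×0 + 0×1 = 8; y[3] = 2×2 + 0×0 = 4; y[4] = 0×2 = 0

[4, 2, 8, 4, 0]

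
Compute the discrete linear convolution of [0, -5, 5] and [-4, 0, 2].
y[0] = 0×-4 = 0; y[1] = 0×0 + -5×-4 = 20; y[2] = 0×2 + -5×0 + 5×-4 = -20; y[3] = -5×2 + 5×0 = -10; y[4] = 5×2 = 10

[0, 20, -20, -10, 10]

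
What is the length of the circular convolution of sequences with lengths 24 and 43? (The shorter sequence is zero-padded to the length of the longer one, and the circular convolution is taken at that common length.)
Circular convolution (zero-padding the shorter input) has length max(m, n) = max(24, 43) = 43

43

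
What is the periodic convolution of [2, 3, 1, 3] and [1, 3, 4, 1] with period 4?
Use y[k] = Σ_j a[j]·b[(k-j) mod 4]. y[0] = 2×1 + 3×1 + 1×4 + 3×3 = 18; y[1] = 2×3 + 3×1 + 1×1 + 3×4 = 22; y[2] = 2×4 + 3×3 + 1×1 + 3×1 = 21; y[3] = 2×1 + 3×4 + 1×3 + 3×1 = 20. Result: [18, 22, 21, 20]

[18, 22, 21, 20]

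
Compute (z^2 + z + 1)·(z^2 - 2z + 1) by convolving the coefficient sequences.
Ascending coefficients: a = [1, 1, 1], b = [1, -2, 1]. c[0] = 1×1 = 1; c[1] = 1×-2 + 1×1 = -1; c[2] = 1×1 + 1×-2 + 1×1 = 0; c[3] = 1×1 + 1×-2 = -1; c[4] = 1×1 = 1. Result coefficients: [1, -1, 0, -1, 1] → z^4 - z^3 - z + 1

z^4 - z^3 - z + 1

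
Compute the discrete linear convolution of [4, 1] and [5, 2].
y[0] = 4×5 = 20; y[1] = 4×2 + 1×5 = 13; y[2] = 1×2 = 2

[20, 13, 2]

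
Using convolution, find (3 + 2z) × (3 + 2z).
Ascending coefficients: a = [3, 2], b = [3, 2]. c[0] = 3×3 = 9; c[1] = 3×2 + 2×3 = 12; c[2] = 2×2 = 4. Result coefficients: [9, 12, 4] → 9 + 12z + 4z^2

9 + 12z + 4z^2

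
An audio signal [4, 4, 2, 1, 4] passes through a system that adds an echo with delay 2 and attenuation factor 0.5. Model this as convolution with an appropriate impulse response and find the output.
Direct-path + delayed-attenuated-path model → impulse response h = [1, 0, 0.5] (1 at lag 0, 0.5 at lag 2). Output y[n] = x[n] + 0.5·x[n - 2] (with x[n] = 0 outside 0..4): y[0] = 4 + 0.5×0 = 4; y[1] = 4 + 0.5×0 = 4; y[2] = 2 + 0.5×4 = 4.0; y[3] = 1 + 0.5×4 = 3.0; y[4] = 4 + 0.5×2 = 5.0; y[5] = 0 + 0.5×1 = 0.5; y[6] = 0 + 0.5×4 = 2.0. So y = [4, 4, 4.0, 3.0, 5.0, 0.5, 2.0]

[4, 4, 4.0, 3.0, 5.0, 0.5, 2.0]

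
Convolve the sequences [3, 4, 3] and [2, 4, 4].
y[0] = 3×2 = 6; y[1] = 3×4 + 4×2 = 20; y[2] = 3×4 + 4×4 + 3×2 = 34; y[3] = 4×4 + 3×4 = 28; y[4] = 3×4 = 12

[6, 20, 34, 28, 12]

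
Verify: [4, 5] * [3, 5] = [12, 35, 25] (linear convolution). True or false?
Recompute linear convolution of [4, 5] and [3, 5]: y[0] = 4×3 = 12; y[1] = 4×5 + 5×3 = 35; y[2] = 5×5 = 25 → [12, 35, 25]. Given [12, 35, 25] matches, so answer: Yes

Yes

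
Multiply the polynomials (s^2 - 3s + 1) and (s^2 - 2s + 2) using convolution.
Ascending coefficients: a = [1, -3, 1], b = [2, -2, 1]. c[0] = 1×2 = 2; c[1] = 1×-2 + -3×2 = -8; c[2] = 1×1 + -3×-2 + 1×2 = 9; c[3] = -3×1 + 1×-2 = -5; c[4] = 1×1 = 1. Result coefficients: [2, -8, 9, -5, 1] → s^4 - 5s^3 + 9s^2 - 8s + 2

s^4 - 5s^3 + 9s^2 - 8s + 2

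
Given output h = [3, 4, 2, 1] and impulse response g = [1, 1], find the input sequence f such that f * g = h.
Deconvolve h=[3, 4, 2, 1] by g=[1, 1]. Since g[0]=1, solve forward: f[0] = h[0] / 1 = 3; f[1] = (h[1] - 3×1) / 1 = 1; f[2] = (h[2] - 1×1) / 1 = 1. So f = [3, 1, 1]. Check by forward convolution: h[0] = 3×1 = 3; h[1] = 3×1 + 1×1 = 4; h[2] = 1×1 + 1×1 = 2; h[3] = 1×1 = 1

[3, 1, 1]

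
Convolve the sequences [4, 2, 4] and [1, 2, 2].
y[0] = 4×1 = 4; y[1] = 4×2 + 2×1 = 10; y[2] = 4×2 + 2×2 + 4×1 = 16; y[3] = 2×2 + 4×2 = 12; y[4] = 4×2 = 8

[4, 10, 16, 12, 8]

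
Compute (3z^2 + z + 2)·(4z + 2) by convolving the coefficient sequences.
Ascending coefficients: a = [2, 1, 3], b = [2, 4]. c[0] = 2×2 = 4; c[1] = 2×4 + 1×2 = 10; c[2] = 1×4 + 3×2 = 10; c[3] = 3×4 = 12. Result coefficients: [4, 10, 10, 12] → 12z^3 + 10z^2 + 10z + 4

12z^3 + 10z^2 + 10z + 4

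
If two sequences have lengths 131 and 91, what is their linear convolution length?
Linear/full convolution length: m + n - 1 = 131 + 91 - 1 = 221

221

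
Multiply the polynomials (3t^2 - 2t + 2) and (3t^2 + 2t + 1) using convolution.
Ascending coefficients: a = [2, -2, 3], b = [1, 2, 3]. c[0] = 2×1 = 2; c[1] = 2×2 + -2×1 = 2; c[2] = 2×3 + -2×2 + 3×1 = 5; c[3] = -2×3 + 3×2 = 0; c[4] = 3×3 = 9. Result coefficients: [2, 2, 5, 0, 9] → 9t^4 + 5t^2 + 2t + 2

9t^4 + 5t^2 + 2t + 2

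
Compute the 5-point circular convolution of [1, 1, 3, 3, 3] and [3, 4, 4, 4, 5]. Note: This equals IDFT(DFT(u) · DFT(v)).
Either evaluate y[k] = Σ_j u[j]·v[(k-j) mod 5] directly, or use IDFT(DFT(u) · DFT(v)). y[0] = 1×3 + 1×5 + 3×4 + 3×4 + 3×4 = 44; y[1] = 1×4 + 1×3 + 3×5 + 3×4 + 3×4 = 46; y[2] = 1×4 + 1×4 + 3×3 + 3×5 + 3×4 = 44; y[3] = 1×4 + 1×4 + 3×4 + 3×3 + 3×5 = 44; y[4] = 1×5 + 1×4 + 3×4 + 3×4 + 3×3 = 42. Result: [44, 46, 44, 44, 42]

[44, 46, 44, 44, 42]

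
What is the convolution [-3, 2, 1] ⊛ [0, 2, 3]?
y[0] = -3×0 = 0; y[1] = -3×2 + 2×0 = -6; y[2] = -3×3 + 2×2 + 1×0 = -5; y[3] = 2×3 + 1×2 = 8; y[4] = 1×3 = 3

[0, -6, -5, 8, 3]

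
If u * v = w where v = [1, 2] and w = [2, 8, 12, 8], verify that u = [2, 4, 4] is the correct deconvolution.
Forward-compute [2, 4, 4] * [1, 2]: w[0] = 2×1 = 2; w[1] = 2×2 + 4×1 = 8; w[2] = 4×2 + 4×1 = 12; w[3] = 4×2 = 8 → [2, 8, 12, 8]. Matches given w = [2, 8, 12, 8], so verified.

Verified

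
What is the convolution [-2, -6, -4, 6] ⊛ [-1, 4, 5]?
y[0] = -2×-1 = 2; y[1] = -2×4 + -6×-1 = -2; y[2] = -2×5 + -6×4 + -4×-1 = -30; y[3] = -6×5 + -4×4 + 6×-1 = -52; y[4] = -4×5 + 6×4 = 4; y[5] = 6×5 = 30

[2, -2, -30, -52, 4, 30]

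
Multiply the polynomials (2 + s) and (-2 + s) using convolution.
Ascending coefficients: a = [2, 1], b = [-2, 1]. c[0] = 2×-2 = -4; c[1] = 2×1 + 1×-2 = 0; c[2] = 1×1 = 1. Result coefficients: [-4, 0, 1] → -4 + s^2

-4 + s^2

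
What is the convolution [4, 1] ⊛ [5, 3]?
y[0] = 4×5 = 20; y[1] = 4×3 + 1×5 = 17; y[2] = 1×3 = 3

[20, 17, 3]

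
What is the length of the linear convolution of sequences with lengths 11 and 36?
Linear/full convolution length: m + n - 1 = 11 + 36 - 1 = 46

46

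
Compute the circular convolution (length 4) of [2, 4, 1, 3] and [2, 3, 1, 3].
Use y[k] = Σ_j s[j]·t[(k-j) mod 4]. y[0] = 2×2 + 4×3 + 1×1 + 3×3 = 26; y[1] = 2×3 + 4×2 + 1×3 + 3×1 = 20; y[2] = 2×1 + 4×3 + 1×2 + 3×3 = 25; y[3] = 2×3 + 4×1 + 1×3 + 3×2 = 19. Result: [26, 20, 25, 19]

[26, 20, 25, 19]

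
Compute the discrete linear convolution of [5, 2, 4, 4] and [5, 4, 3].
y[0] = 5×5 = 25; y[1] = 5×4 + 2×5 = 30; y[2] = 5×3 + 2×4 + 4×5 = 43; y[3] = 2×3 + 4×4 + 4×5 = 42; y[4] = 4×3 + 4×4 = 28; y[5] = 4×3 = 12

[25, 30, 43, 42, 28, 12]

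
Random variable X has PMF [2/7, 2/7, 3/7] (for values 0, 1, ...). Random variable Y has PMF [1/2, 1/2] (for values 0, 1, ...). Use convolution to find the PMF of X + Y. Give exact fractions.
P(X+Y=k) = Σ_i P(X=i)·P(Y=k-i) — a convolution of [2/7, 2/7, 3/7] and [1/2, 1/2]. P(X+Y=0) = (2/7)×(1/2) = 1/7; P(X+Y=1) = (2/7)×(1/2) + (2/7)×(1/2) = 1/7 + 1/7 = 2/7; P(X+Y=2) = (2/7)×(1/2) + (3/7)×(1/2) = 1/7 + 3/14 = 5/14; P(X+Y=3) = (3/7)×(1/2) = 3/14. PMF: [1/7, 2/7, 5/14, 3/14] (sums to 1 ✓)

[1/7, 2/7, 5/14, 3/14]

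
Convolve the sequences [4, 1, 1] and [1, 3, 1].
y[0] = 4×1 = 4; y[1] = 4×3 + 1×1 = 13; y[2] = 4×1 + 1×3 + 1×1 = 8; y[3] = 1×1 + 1×3 = 4; y[4] = 1×1 = 1

[4, 13, 8, 4, 1]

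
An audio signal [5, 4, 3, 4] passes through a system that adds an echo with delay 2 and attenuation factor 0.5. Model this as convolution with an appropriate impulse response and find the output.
Direct-path + delayed-attenuated-path model → impulse response h = [1, 0, 0.5] (1 at lag 0, 0.5 at lag 2). Output y[n] = x[n] + 0.5·x[n - 2] (with x[n] = 0 outside 0..3): y[0] = 5 + 0.5×0 = 5; y[1] = 4 + 0.5×0 = 4; y[2] = 3 + 0.5×5 = 5.5; y[3] = 4 + 0.5×4 = 6.0; y[4] = 0 + 0.5×3 = 1.5; y[5] = 0 + 0.5×4 = 2.0. So y = [5, 4, 5.5, 6.0, 1.5, 2.0]

[5, 4, 5.5, 6.0, 1.5, 2.0]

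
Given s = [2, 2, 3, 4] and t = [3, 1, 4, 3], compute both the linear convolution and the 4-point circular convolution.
Linear: y_lin[0] = 2×3 = 6; y_lin[1] = 2×1 + 2×3 = 8; y_lin[2] = 2×4 + 2×1 + 3×3 = 19; y_lin[3] = 2×3 + 2×4 + 3×1 + 4×3 = 29; y_lin[4] = 2×3 + 3×4 + 4×1 = 22; y_lin[5] = 3×3 + 4×4 = 25; y_lin[6] = 4×3 = 12 → [6, 8, 19, 29, 22, 25, 12]. Circular (length 4): y[0] = 2×3 + 2×3 + 3×4 + 4×1 = 28; y[1] = 2×1 + 2×3 + 3×3 + 4×4 = 33; y[2] = 2×4 + 2×1 + 3×3 + 4×3 = 31; y[3] = 2×3 + 2×4 + 3×1 + 4×3 = 29 → [28, 33, 31, 29]

Linear: [6, 8, 19, 29, 22, 25, 12], Circular: [28, 33, 31, 29]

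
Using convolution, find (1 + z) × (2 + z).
Ascending coefficients: a = [1, 1], b = [2, 1]. c[0] = 1×2 = 2; c[1] = 1×1 + 1×2 = 3; c[2] = 1×1 = 1. Result coefficients: [2, 3, 1] → 2 + 3z + z^2

2 + 3z + z^2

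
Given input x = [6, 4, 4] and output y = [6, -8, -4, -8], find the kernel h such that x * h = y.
Output length 4 = len(x) + len(h) - 1 ⇒ len(h) = 2. Solve h forward using h[k] = (y[k] - Σ_{i≥1} x[i]·h[k-i]) / x[0]: h[0] = y[0] / x[0] = 6 / 6 = 1; h[1] = (y[1] - 4×1) / x[0] = (-8 - 4×1) / 6 = -2. So h = [1, -2]. Forward-check [6, 4, 4] * [1, -2]: y[0] = 6×1 = 6; y[1] = 6×-2 + 4×1 = -8; y[2] = 4×-2 + 4×1 = -4; y[3] = 4×-2 = -8 → [6, -8, -4, -8] ✓

[1, -2]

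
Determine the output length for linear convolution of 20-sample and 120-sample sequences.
Linear/full convolution length: m + n - 1 = 20 + 120 - 1 = 139

139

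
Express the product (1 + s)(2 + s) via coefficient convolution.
Ascending coefficients: a = [1, 1], b = [2, 1]. c[0] = 1×2 = 2; c[1] = 1×1 + 1×2 = 3; c[2] = 1×1 = 1. Result coefficients: [2, 3, 1] → 2 + 3s + s^2

2 + 3s + s^2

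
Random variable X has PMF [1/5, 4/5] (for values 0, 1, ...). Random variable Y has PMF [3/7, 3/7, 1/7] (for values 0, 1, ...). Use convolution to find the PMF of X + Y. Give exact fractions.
P(X+Y=k) = Σ_i P(X=i)·P(Y=k-i) — a convolution of [1/5, 4/5] and [3/7, 3/7, 1/7]. P(X+Y=0) = (1/5)×(3/7) = 3/35; P(X+Y=1) = (1/5)×(3/7) + (4/5)×(3/7) = 3/35 + 12/35 = 3/7; P(X+Y=2) = (1/5)×(1/7) + (4/5)×(3/7) = 1/35 + 12/35 = 13/35; P(X+Y=3) = (4/5)×(1/7) = 4/35. PMF: [3/35, 3/7, 13/35, 4/35] (sums to 1 ✓)

[3/35, 3/7, 13/35, 4/35]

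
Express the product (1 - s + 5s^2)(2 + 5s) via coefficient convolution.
Ascending coefficients: a = [1, -1, 5], b = [2, 5]. c[0] = 1×2 = 2; c[1] = 1×5 + -1×2 = 3; c[2] = -1×5 + 5×2 = 5; c[3] = 5×5 = 25. Result coefficients: [2, 3, 5, 25] → 2 + 3s + 5s^2 + 25s^3

2 + 3s + 5s^2 + 25s^3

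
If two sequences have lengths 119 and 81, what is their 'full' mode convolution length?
Linear/full convolution length: m + n - 1 = 119 + 81 - 1 = 199

199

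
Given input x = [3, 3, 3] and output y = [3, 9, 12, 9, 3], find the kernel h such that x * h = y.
Output length 5 = len(x) + len(h) - 1 ⇒ len(h) = 3. Solve h forward using h[k] = (y[k] - Σ_{i≥1} x[i]·h[k-i]) / x[0]: h[0] = y[0] / x[0] = 3 / 3 = 1; h[1] = (y[1] - 3×1) / x[0] = (9 - 3×1) / 3 = 2; h[2] = (y[2] - 3×2 - 3×1) / x[0] = (12 - 3×2 - 3×1) / 3 = 1. So h = [1, 2, 1]. Forward-check [3, 3, 3] * [1, 2, 1]: y[0] = 3×1 = 3; y[1] = 3×2 + 3×1 = 9; y[2] = 3×1 + 3×2 + 3×1 = 12; y[3] = 3×1 + 3×2 = 9; y[4] = 3×1 = 3 → [3, 9, 12, 9, 3] ✓

[1, 2, 1]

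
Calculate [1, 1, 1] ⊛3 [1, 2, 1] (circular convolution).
Use y[k] = Σ_j f[j]·g[(k-j) mod 3]. y[0] = 1×1 + 1×1 + 1×2 = 4; y[1] = 1×2 + 1×1 + 1×1 = 4; y[2] = 1×1 + 1×2 + 1×1 = 4. Result: [4, 4, 4]

[4, 4, 4]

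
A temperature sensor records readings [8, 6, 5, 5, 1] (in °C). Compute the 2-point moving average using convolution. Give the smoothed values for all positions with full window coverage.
2-point moving average kernel = [1, 1]. Apply in 'valid' mode (full window coverage): avg[0] = (8 + 6) / 2 = 7.0; avg[1] = (6 + 5) / 2 = 5.5; avg[2] = (5 + 5) / 2 = 5.0; avg[3] = (5 + 1) / 2 = 3.0. Smoothed values: [7.0, 5.5, 5.0, 3.0]

[7.0, 5.5, 5.0, 3.0]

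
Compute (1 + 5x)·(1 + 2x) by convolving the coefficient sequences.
Ascending coefficients: a = [1, 5], b = [1, 2]. c[0] = 1×1 = 1; c[1] = 1×2 + 5×1 = 7; c[2] = 5×2 = 10. Result coefficients: [1, 7, 10] → 1 + 7x + 10x^2

1 + 7x + 10x^2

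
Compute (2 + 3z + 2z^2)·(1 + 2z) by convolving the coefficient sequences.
Ascending coefficients: a = [2, 3, 2], b = [1, 2]. c[0] = 2×1 = 2; c[1] = 2×2 + 3×1 = 7; c[2] = 3×2 + 2×1 = 8; c[3] = 2×2 = 4. Result coefficients: [2, 7, 8, 4] → 2 + 7z + 8z^2 + 4z^3

2 + 7z + 8z^2 + 4z^3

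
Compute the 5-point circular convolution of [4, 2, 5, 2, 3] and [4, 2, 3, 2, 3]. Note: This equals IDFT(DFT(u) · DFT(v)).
Either evaluate y[k] = Σ_j u[j]·v[(k-j) mod 5] directly, or use IDFT(DFT(u) · DFT(v)). y[0] = 4×4 + 2×3 + 5×2 + 2×3 + 3×2 = 44; y[1] = 4×2 + 2×4 + 5×3 + 2×2 + 3×3 = 44; y[2] = 4×3 + 2×2 + 5×4 + 2×3 + 3×2 = 48; y[3] = 4×2 + 2×3 + 5×2 + 2×4 + 3×3 = 41; y[4] = 4×3 + 2×2 + 5×3 + 2×2 + 3×4 = 47. Result: [44, 44, 48, 41, 47]

[44, 44, 48, 41, 47]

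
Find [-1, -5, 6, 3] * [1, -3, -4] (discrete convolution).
y[0] = -1×1 = -1; y[1] = -1×-3 + -5×1 = -2; y[2] = -1×-4 + -5×-3 + 6×1 = 25; y[3] = -5×-4 + 6×-3 + 3×1 = 5; y[4] = 6×-4 + 3×-3 = -33; y[5] = 3×-4 = -12

[-1, -2, 25, 5, -33, -12]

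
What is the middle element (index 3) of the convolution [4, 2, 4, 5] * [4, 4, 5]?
Use y[k] = Σ_i a[i]·b[k-i] at k=3. y[3] = 2×5 + 4×4 + 5×4 = 46

46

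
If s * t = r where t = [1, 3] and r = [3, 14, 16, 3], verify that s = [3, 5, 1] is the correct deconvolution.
Forward-compute [3, 5, 1] * [1, 3]: r[0] = 3×1 = 3; r[1] = 3×3 + 5×1 = 14; r[2] = 5×3 + 1×1 = 16; r[3] = 1×3 = 3 → [3, 14, 16, 3]. Matches given r = [3, 14, 16, 3], so verified.

Verified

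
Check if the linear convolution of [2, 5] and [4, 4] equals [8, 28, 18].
Recompute linear convolution of [2, 5] and [4, 4]: y[0] = 2×4 = 8; y[1] = 2×4 + 5×4 = 28; y[2] = 5×4 = 20 → [8, 28, 20]. Compare to given [8, 28, 18]: they differ at index 2: given 18, correct 20, so answer: No

No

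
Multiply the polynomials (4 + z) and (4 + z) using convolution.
Ascending coefficients: a = [4, 1], b = [4, 1]. c[0] = 4×4 = 16; c[1] = 4×1 + 1×4 = 8; c[2] = 1×1 = 1. Result coefficients: [16, 8, 1] → 16 + 8z + z^2

16 + 8z + z^2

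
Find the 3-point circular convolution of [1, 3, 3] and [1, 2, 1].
Use y[k] = Σ_j u[j]·v[(k-j) mod 3]. y[0] = 1×1 + 3×1 + 3×2 = 10; y[1] = 1×2 + 3×1 + 3×1 = 8; y[2] = 1×1 + 3×2 + 3×1 = 10. Result: [10, 8, 10]

[10, 8, 10]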